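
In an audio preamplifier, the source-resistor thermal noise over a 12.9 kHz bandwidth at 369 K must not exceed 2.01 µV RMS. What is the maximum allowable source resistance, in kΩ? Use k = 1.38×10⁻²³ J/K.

Johnson–Nyquist: V_n = √(4kTRB) ⇒ R = V_n² / (4kTB)
4kTB = 4 × 1.38×10⁻²³ × 369 × 1.29×10⁴ = 2.63×10⁻¹⁶
R = (2.01×10⁻⁶)² / 2.63×10⁻¹⁶ = 1.54×10⁴ Ω = 15.4 kΩ

15.4 kΩ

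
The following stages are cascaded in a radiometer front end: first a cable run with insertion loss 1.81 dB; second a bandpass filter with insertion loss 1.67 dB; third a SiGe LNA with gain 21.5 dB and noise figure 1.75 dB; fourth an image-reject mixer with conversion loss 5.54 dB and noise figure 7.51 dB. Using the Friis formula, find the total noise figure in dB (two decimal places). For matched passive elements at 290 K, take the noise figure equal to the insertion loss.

Convert to linear (a loss of L dB is a gain of −L dB): F_i = 10^(NF_i/10), G_i = 10^(G_i,dB/10)
  Stage 1: F_1 = 10^(1.81/10) = 1.517, G_1 = 10^(−1.81/10) = 0.6592
  Stage 2: F_2 = 10^(1.67/10) = 1.469, G_2 = 10^(−1.67/10) = 0.6808
  Stage 3: F_3 = 10^(1.75/10) = 1.496, G_3 = 10^(21.5/10) = 141.3
  Stage 4: F_4 = 10^(7.51/10) = 5.636, G_4 = 10^(−5.54/10) = 0.2793
Friis cascade:
  F = 1.517 + (1.469 − 1)/0.6592 + (1.496 − 1)/0.4487 + (5.636 − 1)/63.39 = 3.407
NF = 10 log₁₀(3.407) = 5.32 dB

5.32 dB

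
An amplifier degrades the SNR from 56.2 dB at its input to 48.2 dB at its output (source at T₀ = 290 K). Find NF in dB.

NF (dB) = SNR_in(dB) − SNR_out(dB) when the source is at T₀
NF = 56.2 − 48.2 = 8.0 dB

8.0 dB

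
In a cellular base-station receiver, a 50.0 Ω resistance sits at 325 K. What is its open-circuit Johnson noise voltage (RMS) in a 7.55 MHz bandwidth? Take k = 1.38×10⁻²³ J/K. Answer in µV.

2.60 µV

V_n = √(4kTRB)
4kTRB = 4 × 1.38×10⁻²³ × 325 × 5.00×10¹ × 7.55×10⁶ = 6.77×10⁻¹² V²
V_n = √(6.77×10⁻¹²) = 2.60×10⁻⁶ V = 2.60 µV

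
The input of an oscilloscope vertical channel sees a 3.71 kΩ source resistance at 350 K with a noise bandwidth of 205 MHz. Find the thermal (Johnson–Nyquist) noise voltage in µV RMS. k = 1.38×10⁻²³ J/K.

V_n = √(4kTRB)
4kTRB = 4 × 1.38×10⁻²³ × 350 × 3.71×10³ × 2.05×10⁸ = 1.47×10⁻⁸ V²
V_n = √(1.47×10⁻⁸) = 1.21×10⁻⁴ V = 121 µV

121 µV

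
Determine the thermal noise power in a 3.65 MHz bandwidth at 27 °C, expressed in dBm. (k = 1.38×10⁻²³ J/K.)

T = 27 °C + 273.15 = 300.15 K
P_n = kTB = 1.38×10⁻²³ × 300.15 × 3.65×10⁶ = 1.51×10⁻¹⁴ W
In dBm: 10 log₁₀(1.51×10⁻¹⁴ / 10⁻³) = −108.2 dBm

−108.2 dBm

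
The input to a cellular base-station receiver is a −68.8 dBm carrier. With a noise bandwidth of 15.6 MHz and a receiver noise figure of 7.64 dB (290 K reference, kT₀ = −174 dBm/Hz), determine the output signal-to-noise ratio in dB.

25.6 dB

Noise floor: N = −174 + 10 log₁₀(B) + NF
10 log₁₀(1.56×10⁷) = 71.93 dB
N = −174 + 71.93 + 7.64 = −94.43 dBm
SNR = P_sig − N = −68.8 − (−94.43) = 25.63 dB → 25.6 dB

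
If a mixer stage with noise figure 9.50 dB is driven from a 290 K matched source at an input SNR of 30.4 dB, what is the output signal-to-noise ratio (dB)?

By definition F = SNR_in/SNR_out, so in dB: SNR_out = SNR_in − NF
SNR_out = 30.4 − 9.50 = 20.90 dB

20.90 dB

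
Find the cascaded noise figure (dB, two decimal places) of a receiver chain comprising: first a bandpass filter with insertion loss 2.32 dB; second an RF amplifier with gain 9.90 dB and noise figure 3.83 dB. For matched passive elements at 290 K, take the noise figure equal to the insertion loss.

6.15 dB

Convert to linear (a loss of L dB is a gain of −L dB): F_i = 10^(NF_i/10), G_i = 10^(G_i,dB/10)
  Stage 1: F_1 = 10^(2.32/10) = 1.706, G_1 = 10^(−2.32/10) = 0.5861
  Stage 2: F_2 = 10^(3.83/10) = 2.415, G_2 = 10^(9.90/10) = 9.772
Friis cascade:
  F = 1.706 + (2.415 − 1)/0.5861 = 4.121
NF = 10 log₁₀(4.121) = 6.15 dB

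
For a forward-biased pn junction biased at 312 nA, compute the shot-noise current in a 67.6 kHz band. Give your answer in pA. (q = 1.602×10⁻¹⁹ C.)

I_n = √(2qI·B)
2qI·B = 2 × 1.602×10⁻¹⁹ × 3.12×10⁻⁷ × 6.76×10⁴ = 6.76×10⁻²¹ A²
I_n = √(6.76×10⁻²¹) = 8.22×10⁻¹¹ A = 82.2 pA

82.2 pA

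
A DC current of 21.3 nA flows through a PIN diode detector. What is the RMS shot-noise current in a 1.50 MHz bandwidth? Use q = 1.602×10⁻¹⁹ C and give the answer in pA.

I_n = √(2qI·B)
2qI·B = 2 × 1.602×10⁻¹⁹ × 2.13×10⁻⁸ × 1.50×10⁶ = 1.02×10⁻²⁰ A²
I_n = √(1.02×10⁻²⁰) = 1.01×10⁻¹⁰ A = 101 pA

101 pA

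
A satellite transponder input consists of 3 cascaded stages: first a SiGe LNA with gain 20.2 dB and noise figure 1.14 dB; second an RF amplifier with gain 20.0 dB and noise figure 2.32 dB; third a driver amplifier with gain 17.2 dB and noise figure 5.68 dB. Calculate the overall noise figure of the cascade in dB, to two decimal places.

1.16 dB

Convert to linear (a loss of L dB is a gain of −L dB): F_i = 10^(NF_i/10), G_i = 10^(G_i,dB/10)
  Stage 1: F_1 = 10^(1.14/10) = 1.300, G_1 = 10^(20.2/10) = 104.7
  Stage 2: F_2 = 10^(2.32/10) = 1.706, G_2 = 10^(20.0/10) = 100.0
  Stage 3: F_3 = 10^(5.68/10) = 3.698, G_3 = 10^(17.2/10) = 52.48
Friis cascade:
  F = 1.300 + (1.706 − 1)/104.7 + (3.698 − 1)/1.047×10⁴ = 1.307
NF = 10 log₁₀(1.307) = 1.16 dB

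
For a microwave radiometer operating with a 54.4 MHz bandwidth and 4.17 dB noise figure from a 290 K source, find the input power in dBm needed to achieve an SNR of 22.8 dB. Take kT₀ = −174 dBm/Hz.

−69.7 dBm

Sensitivity = −174 + 10 log₁₀(B) + NF + SNR_min
= −174 + 77.36 + 4.17 + 22.8
= −69.67 dBm → −69.7 dBm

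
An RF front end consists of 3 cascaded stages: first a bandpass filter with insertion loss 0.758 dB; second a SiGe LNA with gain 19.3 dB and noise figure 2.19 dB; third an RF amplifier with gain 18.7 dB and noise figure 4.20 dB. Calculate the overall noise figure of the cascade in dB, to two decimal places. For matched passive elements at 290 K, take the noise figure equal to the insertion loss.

Convert to linear (a loss of L dB is a gain of −L dB): F_i = 10^(NF_i/10), G_i = 10^(G_i,dB/10)
  Stage 1: F_1 = 10^(0.758/10) = 1.191, G_1 = 10^(−0.758/10) = 0.8398
  Stage 2: F_2 = 10^(2.19/10) = 1.656, G_2 = 10^(19.3/10) = 85.11
  Stage 3: F_3 = 10^(4.20/10) = 2.630, G_3 = 10^(18.7/10) = 74.13
Friis cascade:
  F = 1.191 + (1.656 − 1)/0.8398 + (2.630 − 1)/71.48 = 1.994
NF = 10 log₁₀(1.994) = 3.00 dB

3.00 dB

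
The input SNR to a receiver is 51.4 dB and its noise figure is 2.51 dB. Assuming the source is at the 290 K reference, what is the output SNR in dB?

By definition F = SNR_in/SNR_out, so in dB: SNR_out = SNR_in − NF
SNR_out = 51.4 − 2.51 = 48.89 dB

48.89 dB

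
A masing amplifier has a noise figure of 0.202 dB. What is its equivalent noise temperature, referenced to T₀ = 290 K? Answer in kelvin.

F = 10^(0.202/10) = 1.04761
T_e = (F − 1)·T₀ = (1.04761 − 1) × 290 = 13.8 K

13.8 K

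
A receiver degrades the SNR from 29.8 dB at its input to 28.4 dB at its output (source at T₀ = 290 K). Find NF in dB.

NF (dB) = SNR_in(dB) − SNR_out(dB) when the source is at T₀
NF = 29.8 − 28.4 = 1.4 dB

1.4 dB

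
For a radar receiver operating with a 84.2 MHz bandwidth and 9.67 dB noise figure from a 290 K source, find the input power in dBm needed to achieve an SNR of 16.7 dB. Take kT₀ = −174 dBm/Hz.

Sensitivity = −174 + 10 log₁₀(B) + NF + SNR_min
= −174 + 79.25 + 9.67 + 16.7
= −68.38 dBm → −68.4 dBm

−68.4 dBm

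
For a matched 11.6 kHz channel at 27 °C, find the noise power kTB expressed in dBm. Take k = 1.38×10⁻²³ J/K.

T = 27 °C + 273.15 = 300.15 K
P_n = kTB = 1.38×10⁻²³ × 300.15 × 1.16×10⁴ = 4.80×10⁻¹⁷ W
In dBm: 10 log₁₀(4.80×10⁻¹⁷ / 10⁻³) = −133.2 dBm

−133.2 dBm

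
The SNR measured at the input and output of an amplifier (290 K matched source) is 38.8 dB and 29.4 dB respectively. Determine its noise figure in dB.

NF (dB) = SNR_in(dB) − SNR_out(dB) when the source is at T₀
NF = 38.8 − 29.4 = 9.4 dB

9.4 dB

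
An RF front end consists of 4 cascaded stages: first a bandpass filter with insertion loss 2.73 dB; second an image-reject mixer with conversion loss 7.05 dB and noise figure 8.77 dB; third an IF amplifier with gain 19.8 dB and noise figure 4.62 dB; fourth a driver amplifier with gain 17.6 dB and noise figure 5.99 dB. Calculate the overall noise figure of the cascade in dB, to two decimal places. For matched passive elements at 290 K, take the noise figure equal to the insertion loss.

Convert to linear (a loss of L dB is a gain of −L dB): F_i = 10^(NF_i/10), G_i = 10^(G_i,dB/10)
  Stage 1: F_1 = 10^(2.73/10) = 1.875, G_1 = 10^(−2.73/10) = 0.5333
  Stage 2: F_2 = 10^(8.77/10) = 7.534, G_2 = 10^(−7.05/10) = 0.1972
  Stage 3: F_3 = 10^(4.62/10) = 2.897, G_3 = 10^(19.8/10) = 95.50
  Stage 4: F_4 = 10^(5.99/10) = 3.972, G_4 = 10^(17.6/10) = 57.54
Friis cascade:
  F = 1.875 + (7.534 − 1)/0.5333 + (2.897 − 1)/0.1052 + (3.972 − 1)/10.05 = 32.46
NF = 10 log₁₀(32.46) = 15.11 dB

15.11 dB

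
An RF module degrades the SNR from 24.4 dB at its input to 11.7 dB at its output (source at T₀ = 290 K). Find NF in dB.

NF (dB) = SNR_in(dB) − SNR_out(dB) when the source is at T₀
NF = 24.4 − 11.7 = 12.7 dB

12.7 dB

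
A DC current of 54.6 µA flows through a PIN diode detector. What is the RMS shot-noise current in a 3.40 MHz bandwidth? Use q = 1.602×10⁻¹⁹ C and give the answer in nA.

7.71 nA

I_n = √(2qI·B)
2qI·B = 2 × 1.602×10⁻¹⁹ × 5.46×10⁻⁵ × 3.40×10⁶ = 5.95×10⁻¹⁷ A²
I_n = √(5.95×10⁻¹⁷) = 7.71×10⁻⁹ A = 7.71 nA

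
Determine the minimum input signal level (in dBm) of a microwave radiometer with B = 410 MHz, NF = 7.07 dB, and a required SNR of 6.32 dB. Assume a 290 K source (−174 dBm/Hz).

−74.5 dBm

Sensitivity = −174 + 10 log₁₀(B) + NF + SNR_min
= −174 + 86.13 + 7.07 + 6.32
= −74.48 dBm → −74.5 dBm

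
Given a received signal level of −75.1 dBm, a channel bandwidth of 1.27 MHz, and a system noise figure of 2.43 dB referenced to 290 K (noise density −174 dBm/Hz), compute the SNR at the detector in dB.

35.4 dB

Noise floor: N = −174 + 10 log₁₀(B) + NF
10 log₁₀(1.27×10⁶) = 61.04 dB
N = −174 + 61.04 + 2.43 = −110.53 dBm
SNR = P_sig − N = −75.1 − (−110.53) = 35.43 dB → 35.4 dB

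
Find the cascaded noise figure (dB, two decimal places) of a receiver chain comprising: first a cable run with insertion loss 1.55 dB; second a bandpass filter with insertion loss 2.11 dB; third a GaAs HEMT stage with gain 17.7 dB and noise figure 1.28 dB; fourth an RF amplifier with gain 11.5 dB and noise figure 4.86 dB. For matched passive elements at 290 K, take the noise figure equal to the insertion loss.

5.05 dB

Convert to linear (a loss of L dB is a gain of −L dB): F_i = 10^(NF_i/10), G_i = 10^(G_i,dB/10)
  Stage 1: F_1 = 10^(1.55/10) = 1.429, G_1 = 10^(−1.55/10) = 0.6998
  Stage 2: F_2 = 10^(2.11/10) = 1.626, G_2 = 10^(−2.11/10) = 0.6152
  Stage 3: F_3 = 10^(1.28/10) = 1.343, G_3 = 10^(17.7/10) = 58.88
  Stage 4: F_4 = 10^(4.86/10) = 3.062, G_4 = 10^(11.5/10) = 14.13
Friis cascade:
  F = 1.429 + (1.626 − 1)/0.6998 + (1.343 − 1)/0.4305 + (3.062 − 1)/25.35 = 3.200
NF = 10 log₁₀(3.200) = 5.05 dB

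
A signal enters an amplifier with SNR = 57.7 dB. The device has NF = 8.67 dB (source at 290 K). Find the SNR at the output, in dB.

49.03 dB

By definition F = SNR_in/SNR_out, so in dB: SNR_out = SNR_in − NF
SNR_out = 57.7 − 8.67 = 49.03 dB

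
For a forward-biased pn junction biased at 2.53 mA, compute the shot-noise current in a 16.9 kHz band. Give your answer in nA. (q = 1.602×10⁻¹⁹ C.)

I_n = √(2qI·B)
2qI·B = 2 × 1.602×10⁻¹⁹ × 2.53×10⁻³ × 1.69×10⁴ = 1.37×10⁻¹⁷ A²
I_n = √(1.37×10⁻¹⁷) = 3.70×10⁻⁹ A = 3.70 nA

3.70 nA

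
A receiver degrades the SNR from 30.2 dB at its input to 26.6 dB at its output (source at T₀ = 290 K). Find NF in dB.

3.6 dB

NF (dB) = SNR_in(dB) − SNR_out(dB) when the source is at T₀
NF = 30.2 − 26.6 = 3.6 dB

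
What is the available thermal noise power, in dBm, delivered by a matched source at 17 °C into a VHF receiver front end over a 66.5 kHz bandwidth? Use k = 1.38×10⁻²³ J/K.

−125.7 dBm

T = 17 °C + 273.15 = 290.15 K
P_n = kTB = 1.38×10⁻²³ × 290.15 × 6.65×10⁴ = 2.66×10⁻¹⁶ W
In dBm: 10 log₁₀(2.66×10⁻¹⁶ / 10⁻³) = −125.7 dBm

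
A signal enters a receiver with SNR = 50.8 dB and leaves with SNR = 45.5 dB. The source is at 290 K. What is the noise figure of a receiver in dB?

NF (dB) = SNR_in(dB) − SNR_out(dB) when the source is at T₀
NF = 50.8 − 45.5 = 5.3 dB

5.3 dB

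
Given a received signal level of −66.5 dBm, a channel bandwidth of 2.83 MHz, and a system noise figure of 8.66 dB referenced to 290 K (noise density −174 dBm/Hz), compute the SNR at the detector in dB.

Noise floor: N = −174 + 10 log₁₀(B) + NF
10 log₁₀(2.83×10⁶) = 64.52 dB
N = −174 + 64.52 + 8.66 = −100.82 dBm
SNR = P_sig − N = −66.5 − (−100.82) = 34.32 dB → 34.3 dB

34.3 dB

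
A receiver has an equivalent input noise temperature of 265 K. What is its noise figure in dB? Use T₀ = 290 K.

2.82 dB

F = 1 + T_e/T₀ = 1 + 265/290 = 1.91379
NF = 10 log₁₀(1.91379) = 2.82 dB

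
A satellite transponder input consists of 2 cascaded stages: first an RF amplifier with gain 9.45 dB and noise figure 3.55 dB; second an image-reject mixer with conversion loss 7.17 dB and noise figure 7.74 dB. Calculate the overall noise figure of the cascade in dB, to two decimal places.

4.51 dB

Convert to linear (a loss of L dB is a gain of −L dB): F_i = 10^(NF_i/10), G_i = 10^(G_i,dB/10)
  Stage 1: F_1 = 10^(3.55/10) = 2.265, G_1 = 10^(9.45/10) = 8.810
  Stage 2: F_2 = 10^(7.74/10) = 5.943, G_2 = 10^(−7.17/10) = 0.1919
Friis cascade:
  F = 2.265 + (5.943 − 1)/8.810 = 2.826
NF = 10 log₁₀(2.826) = 4.51 dB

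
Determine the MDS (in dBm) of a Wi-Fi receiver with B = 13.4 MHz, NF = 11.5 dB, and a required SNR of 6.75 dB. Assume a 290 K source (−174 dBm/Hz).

−84.5 dBm

Sensitivity = −174 + 10 log₁₀(B) + NF + SNR_min
= −174 + 71.27 + 11.5 + 6.75
= −84.48 dBm → −84.5 dBm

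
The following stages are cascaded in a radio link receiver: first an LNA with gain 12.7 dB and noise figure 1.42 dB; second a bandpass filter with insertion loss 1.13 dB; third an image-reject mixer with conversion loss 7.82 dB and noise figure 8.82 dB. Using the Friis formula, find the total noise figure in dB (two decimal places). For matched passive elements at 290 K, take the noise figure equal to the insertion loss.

2.70 dB

Convert to linear (a loss of L dB is a gain of −L dB): F_i = 10^(NF_i/10), G_i = 10^(G_i,dB/10)
  Stage 1: F_1 = 10^(1.42/10) = 1.387, G_1 = 10^(12.7/10) = 18.62
  Stage 2: F_2 = 10^(1.13/10) = 1.297, G_2 = 10^(−1.13/10) = 0.7709
  Stage 3: F_3 = 10^(8.82/10) = 7.621, G_3 = 10^(−7.82/10) = 0.1652
Friis cascade:
  F = 1.387 + (1.297 − 1)/18.62 + (7.621 − 1)/14.35 = 1.864
NF = 10 log₁₀(1.864) = 2.70 dB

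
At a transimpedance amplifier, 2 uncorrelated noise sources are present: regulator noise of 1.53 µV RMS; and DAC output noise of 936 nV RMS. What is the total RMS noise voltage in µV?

Uncorrelated sources add in power (mean-square): V_tot = √(ΣV_i²)
V_tot = √[(1.53×10⁻⁶)² + (9.36×10⁻⁷)²] = 1.79×10⁻⁶ V = 1.79 µV

1.79 µV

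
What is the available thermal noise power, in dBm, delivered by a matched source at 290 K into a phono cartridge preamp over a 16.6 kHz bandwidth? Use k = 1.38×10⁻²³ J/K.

−131.8 dBm

P_n = kTB = 1.38×10⁻²³ × 290 × 1.66×10⁴ = 6.64×10⁻¹⁷ W
In dBm: 10 log₁₀(6.64×10⁻¹⁷ / 10⁻³) = −131.8 dBm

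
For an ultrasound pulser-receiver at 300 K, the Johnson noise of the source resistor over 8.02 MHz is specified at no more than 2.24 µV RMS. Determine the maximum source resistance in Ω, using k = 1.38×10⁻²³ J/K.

Johnson–Nyquist: V_n = √(4kTRB) ⇒ R = V_n² / (4kTB)
4kTB = 4 × 1.38×10⁻²³ × 300 × 8.02×10⁶ = 1.33×10⁻¹³
R = (2.24×10⁻⁶)² / 1.33×10⁻¹³ = 3.78×10¹ Ω = 37.8 Ω

37.8 Ω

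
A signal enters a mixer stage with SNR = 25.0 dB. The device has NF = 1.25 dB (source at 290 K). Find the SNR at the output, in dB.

By definition F = SNR_in/SNR_out, so in dB: SNR_out = SNR_in − NF
SNR_out = 25.0 − 1.25 = 23.75 dB

23.75 dB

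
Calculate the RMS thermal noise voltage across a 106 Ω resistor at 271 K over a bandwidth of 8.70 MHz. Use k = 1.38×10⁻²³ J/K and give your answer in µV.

3.71 µV

V_n = √(4kTRB)
4kTRB = 4 × 1.38×10⁻²³ × 271 × 1.06×10² × 8.70×10⁶ = 1.38×10⁻¹¹ V²
V_n = √(1.38×10⁻¹¹) = 3.71×10⁻⁶ V = 3.71 µV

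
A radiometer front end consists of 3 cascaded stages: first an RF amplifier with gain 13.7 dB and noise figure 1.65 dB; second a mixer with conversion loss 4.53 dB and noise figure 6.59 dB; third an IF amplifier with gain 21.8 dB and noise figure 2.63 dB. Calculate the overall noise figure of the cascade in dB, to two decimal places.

Convert to linear (a loss of L dB is a gain of −L dB): F_i = 10^(NF_i/10), G_i = 10^(G_i,dB/10)
  Stage 1: F_1 = 10^(1.65/10) = 1.462, G_1 = 10^(13.7/10) = 23.44
  Stage 2: F_2 = 10^(6.59/10) = 4.560, G_2 = 10^(−4.53/10) = 0.3524
  Stage 3: F_3 = 10^(2.63/10) = 1.832, G_3 = 10^(21.8/10) = 151.4
Friis cascade:
  F = 1.462 + (4.560 − 1)/23.44 + (1.832 − 1)/8.260 = 1.715
NF = 10 log₁₀(1.715) = 2.34 dB

2.34 dB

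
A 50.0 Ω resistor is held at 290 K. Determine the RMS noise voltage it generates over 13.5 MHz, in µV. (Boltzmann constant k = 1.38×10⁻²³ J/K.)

3.29 µV

V_n = √(4kTRB)
4kTRB = 4 × 1.38×10⁻²³ × 290 × 5.00×10¹ × 1.35×10⁷ = 1.08×10⁻¹¹ V²
V_n = √(1.08×10⁻¹¹) = 3.29×10⁻⁶ V = 3.29 µV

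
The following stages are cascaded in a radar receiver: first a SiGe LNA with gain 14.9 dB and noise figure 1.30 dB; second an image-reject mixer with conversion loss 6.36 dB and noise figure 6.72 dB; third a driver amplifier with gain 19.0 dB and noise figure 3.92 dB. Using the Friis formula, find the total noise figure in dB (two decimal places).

Convert to linear (a loss of L dB is a gain of −L dB): F_i = 10^(NF_i/10), G_i = 10^(G_i,dB/10)
  Stage 1: F_1 = 10^(1.30/10) = 1.349, G_1 = 10^(14.9/10) = 30.90
  Stage 2: F_2 = 10^(6.72/10) = 4.699, G_2 = 10^(−6.36/10) = 0.2312
  Stage 3: F_3 = 10^(3.92/10) = 2.466, G_3 = 10^(19.0/10) = 79.43
Friis cascade:
  F = 1.349 + (4.699 − 1)/30.90 + (2.466 − 1)/7.145 = 1.674
NF = 10 log₁₀(1.674) = 2.24 dB

2.24 dB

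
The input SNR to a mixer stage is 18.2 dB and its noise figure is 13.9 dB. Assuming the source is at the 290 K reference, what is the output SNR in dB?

By definition F = SNR_in/SNR_out, so in dB: SNR_out = SNR_in − NF
SNR_out = 18.2 − 13.9 = 4.3 dB

4.3 dB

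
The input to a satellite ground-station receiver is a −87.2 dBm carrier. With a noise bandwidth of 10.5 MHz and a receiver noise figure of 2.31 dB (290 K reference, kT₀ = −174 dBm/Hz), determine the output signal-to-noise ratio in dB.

Noise floor: N = −174 + 10 log₁₀(B) + NF
10 log₁₀(1.05×10⁷) = 70.21 dB
N = −174 + 70.21 + 2.31 = −101.48 dBm
SNR = P_sig − N = −87.2 − (−101.48) = 14.28 dB → 14.3 dB

14.3 dB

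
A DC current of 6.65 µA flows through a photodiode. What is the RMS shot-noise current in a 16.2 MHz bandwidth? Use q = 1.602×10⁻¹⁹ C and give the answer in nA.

5.88 nA

I_n = √(2qI·B)
2qI·B = 2 × 1.602×10⁻¹⁹ × 6.65×10⁻⁶ × 1.62×10⁷ = 3.45×10⁻¹⁷ A²
I_n = √(3.45×10⁻¹⁷) = 5.88×10⁻⁹ A = 5.88 nA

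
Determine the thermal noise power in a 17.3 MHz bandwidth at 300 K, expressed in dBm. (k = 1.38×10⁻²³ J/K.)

P_n = kTB = 1.38×10⁻²³ × 300 × 1.73×10⁷ = 7.16×10⁻¹⁴ W
In dBm: 10 log₁₀(7.16×10⁻¹⁴ / 10⁻³) = −101.4 dBm

−101.4 dBm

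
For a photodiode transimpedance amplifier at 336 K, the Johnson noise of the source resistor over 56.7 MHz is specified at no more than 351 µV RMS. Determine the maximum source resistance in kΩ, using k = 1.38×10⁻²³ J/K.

117 kΩ

Johnson–Nyquist: V_n = √(4kTRB) ⇒ R = V_n² / (4kTB)
4kTB = 4 × 1.38×10⁻²³ × 336 × 5.67×10⁷ = 1.05×10⁻¹²
R = (3.51×10⁻⁴)² / 1.05×10⁻¹² = 1.17×10⁵ Ω = 117 kΩ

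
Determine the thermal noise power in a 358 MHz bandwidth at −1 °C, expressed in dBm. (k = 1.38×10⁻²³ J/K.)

T = −1 °C + 273.15 = 272.15 K
P_n = kTB = 1.38×10⁻²³ × 272.15 × 3.58×10⁸ = 1.34×10⁻¹² W
In dBm: 10 log₁₀(1.34×10⁻¹² / 10⁻³) = −88.7 dBm

−88.7 dBm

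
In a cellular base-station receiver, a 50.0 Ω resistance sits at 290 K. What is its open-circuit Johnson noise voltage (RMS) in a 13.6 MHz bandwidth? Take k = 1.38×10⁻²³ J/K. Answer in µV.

3.30 µV

V_n = √(4kTRB)
4kTRB = 4 × 1.38×10⁻²³ × 290 × 5.00×10¹ × 1.36×10⁷ = 1.09×10⁻¹¹ V²
V_n = √(1.09×10⁻¹¹) = 3.30×10⁻⁶ V = 3.30 µV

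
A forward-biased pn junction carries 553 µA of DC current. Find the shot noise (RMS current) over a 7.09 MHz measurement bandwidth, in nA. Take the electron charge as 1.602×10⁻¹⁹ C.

I_n = √(2qI·B)
2qI·B = 2 × 1.602×10⁻¹⁹ × 5.53×10⁻⁴ × 7.09×10⁶ = 1.26×10⁻¹⁵ A²
I_n = √(1.26×10⁻¹⁵) = 3.54×10⁻⁸ A = 35.4 nA

35.4 nA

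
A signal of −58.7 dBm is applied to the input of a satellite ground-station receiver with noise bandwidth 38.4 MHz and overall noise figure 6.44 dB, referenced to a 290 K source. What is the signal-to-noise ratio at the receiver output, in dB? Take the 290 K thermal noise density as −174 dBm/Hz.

33.0 dB

Noise floor: N = −174 + 10 log₁₀(B) + NF
10 log₁₀(3.84×10⁷) = 75.84 dB
N = −174 + 75.84 + 6.44 = −91.72 dBm
SNR = P_sig − N = −58.7 − (−91.72) = 33.02 dB → 33.0 dB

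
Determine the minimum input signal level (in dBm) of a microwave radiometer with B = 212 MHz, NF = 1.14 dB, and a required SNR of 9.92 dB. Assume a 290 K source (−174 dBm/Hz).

−79.7 dBm

Sensitivity = −174 + 10 log₁₀(B) + NF + SNR_min
= −174 + 83.26 + 1.14 + 9.92
= −79.68 dBm → −79.7 dBm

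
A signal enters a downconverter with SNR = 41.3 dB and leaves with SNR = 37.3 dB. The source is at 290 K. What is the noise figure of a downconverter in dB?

4.0 dB

NF (dB) = SNR_in(dB) − SNR_out(dB) when the source is at T₀
NF = 41.3 − 37.3 = 4.0 dB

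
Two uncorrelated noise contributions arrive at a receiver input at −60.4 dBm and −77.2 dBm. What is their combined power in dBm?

Convert to linear, add, convert back:
P₁ = 9.12×10⁻¹⁰ W, P₂ = 1.91×10⁻¹¹ W
P_tot = 9.31×10⁻¹⁰ W → 10 log₁₀(P_tot / 10⁻³) = −60.3 dBm

−60.3 dBm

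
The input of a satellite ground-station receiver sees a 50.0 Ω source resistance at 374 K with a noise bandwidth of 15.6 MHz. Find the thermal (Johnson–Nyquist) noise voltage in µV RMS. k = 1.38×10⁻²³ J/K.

4.01 µV

V_n = √(4kTRB)
4kTRB = 4 × 1.38×10⁻²³ × 374 × 5.00×10¹ × 1.56×10⁷ = 1.61×10⁻¹¹ V²
V_n = √(1.61×10⁻¹¹) = 4.01×10⁻⁶ V = 4.01 µV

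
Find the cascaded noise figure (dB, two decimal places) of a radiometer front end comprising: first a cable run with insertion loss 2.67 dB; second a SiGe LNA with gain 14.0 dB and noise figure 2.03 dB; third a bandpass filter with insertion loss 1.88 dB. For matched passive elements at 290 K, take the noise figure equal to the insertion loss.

4.76 dB

Convert to linear (a loss of L dB is a gain of −L dB): F_i = 10^(NF_i/10), G_i = 10^(G_i,dB/10)
  Stage 1: F_1 = 10^(2.67/10) = 1.849, G_1 = 10^(−2.67/10) = 0.5408
  Stage 2: F_2 = 10^(2.03/10) = 1.596, G_2 = 10^(14.0/10) = 25.12
  Stage 3: F_3 = 10^(1.88/10) = 1.542, G_3 = 10^(−1.88/10) = 0.6486
Friis cascade:
  F = 1.849 + (1.596 − 1)/0.5408 + (1.542 − 1)/13.58 = 2.991
NF = 10 log₁₀(2.991) = 4.76 dB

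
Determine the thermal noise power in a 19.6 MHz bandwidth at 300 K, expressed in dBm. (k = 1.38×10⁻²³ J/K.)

−100.9 dBm

P_n = kTB = 1.38×10⁻²³ × 300 × 1.96×10⁷ = 8.11×10⁻¹⁴ W
In dBm: 10 log₁₀(8.11×10⁻¹⁴ / 10⁻³) = −100.9 dBm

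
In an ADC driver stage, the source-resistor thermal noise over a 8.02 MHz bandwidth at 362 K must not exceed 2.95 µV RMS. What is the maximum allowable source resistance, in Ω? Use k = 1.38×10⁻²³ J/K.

54.3 Ω

Johnson–Nyquist: V_n = √(4kTRB) ⇒ R = V_n² / (4kTB)
4kTB = 4 × 1.38×10⁻²³ × 362 × 8.02×10⁶ = 1.60×10⁻¹³
R = (2.95×10⁻⁶)² / 1.60×10⁻¹³ = 5.43×10¹ Ω = 54.3 Ω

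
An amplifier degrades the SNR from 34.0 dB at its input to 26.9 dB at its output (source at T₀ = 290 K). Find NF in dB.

NF (dB) = SNR_in(dB) − SNR_out(dB) when the source is at T₀
NF = 34.0 − 26.9 = 7.1 dB

7.1 dB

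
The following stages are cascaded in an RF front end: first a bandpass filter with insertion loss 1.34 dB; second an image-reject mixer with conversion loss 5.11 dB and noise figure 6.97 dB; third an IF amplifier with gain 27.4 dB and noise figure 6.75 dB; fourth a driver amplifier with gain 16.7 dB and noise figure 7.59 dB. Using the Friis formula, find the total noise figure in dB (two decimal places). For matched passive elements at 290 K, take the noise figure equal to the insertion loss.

13.67 dB

Convert to linear (a loss of L dB is a gain of −L dB): F_i = 10^(NF_i/10), G_i = 10^(G_i,dB/10)
  Stage 1: F_1 = 10^(1.34/10) = 1.361, G_1 = 10^(−1.34/10) = 0.7345
  Stage 2: F_2 = 10^(6.97/10) = 4.977, G_2 = 10^(−5.11/10) = 0.3083
  Stage 3: F_3 = 10^(6.75/10) = 4.732, G_3 = 10^(27.4/10) = 549.5
  Stage 4: F_4 = 10^(7.59/10) = 5.741, G_4 = 10^(16.7/10) = 46.77
Friis cascade:
  F = 1.361 + (4.977 − 1)/0.7345 + (4.732 − 1)/0.2265 + (5.741 − 1)/124.5 = 23.29
NF = 10 log₁₀(23.29) = 13.67 dB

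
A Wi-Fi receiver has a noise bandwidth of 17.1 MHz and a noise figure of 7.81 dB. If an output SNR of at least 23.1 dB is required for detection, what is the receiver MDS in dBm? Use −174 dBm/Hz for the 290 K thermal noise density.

Sensitivity = −174 + 10 log₁₀(B) + NF + SNR_min
= −174 + 72.33 + 7.81 + 23.1
= −70.76 dBm → −70.8 dBm

−70.8 dBm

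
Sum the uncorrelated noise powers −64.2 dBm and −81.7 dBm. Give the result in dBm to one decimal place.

Convert to linear, add, convert back:
P₁ = 3.80×10⁻¹⁰ W, P₂ = 6.76×10⁻¹² W
P_tot = 3.87×10⁻¹⁰ W → 10 log₁₀(P_tot / 10⁻³) = −64.1 dBm

−64.1 dBm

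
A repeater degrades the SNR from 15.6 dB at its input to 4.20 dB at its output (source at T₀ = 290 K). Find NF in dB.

11.40 dB

NF (dB) = SNR_in(dB) − SNR_out(dB) when the source is at T₀
NF = 15.6 − 4.20 = 11.40 dB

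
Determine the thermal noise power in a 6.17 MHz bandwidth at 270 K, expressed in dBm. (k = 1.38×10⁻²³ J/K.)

−106.4 dBm

P_n = kTB = 1.38×10⁻²³ × 270 × 6.17×10⁶ = 2.30×10⁻¹⁴ W
In dBm: 10 log₁₀(2.30×10⁻¹⁴ / 10⁻³) = −106.4 dBm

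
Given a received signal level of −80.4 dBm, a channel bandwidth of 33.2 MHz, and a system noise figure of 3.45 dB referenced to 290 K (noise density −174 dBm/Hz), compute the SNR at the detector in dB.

14.9 dB

Noise floor: N = −174 + 10 log₁₀(B) + NF
10 log₁₀(3.32×10⁷) = 75.21 dB
N = −174 + 75.21 + 3.45 = −95.34 dBm
SNR = P_sig − N = −80.4 − (−95.34) = 14.94 dB → 14.9 dB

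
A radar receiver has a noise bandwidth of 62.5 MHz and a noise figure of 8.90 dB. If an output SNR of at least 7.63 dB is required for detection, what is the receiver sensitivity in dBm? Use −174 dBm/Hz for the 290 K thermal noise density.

Sensitivity = −174 + 10 log₁₀(B) + NF + SNR_min
= −174 + 77.96 + 8.90 + 7.63
= −79.51 dBm → −79.5 dBm

−79.5 dBm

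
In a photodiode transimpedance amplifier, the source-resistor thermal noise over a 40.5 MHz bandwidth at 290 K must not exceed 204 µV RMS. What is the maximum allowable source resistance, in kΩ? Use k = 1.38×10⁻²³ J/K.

64.2 kΩ

Johnson–Nyquist: V_n = √(4kTRB) ⇒ R = V_n² / (4kTB)
4kTB = 4 × 1.38×10⁻²³ × 290 × 4.05×10⁷ = 6.48×10⁻¹³
R = (2.04×10⁻⁴)² / 6.48×10⁻¹³ = 6.42×10⁴ Ω = 64.2 kΩ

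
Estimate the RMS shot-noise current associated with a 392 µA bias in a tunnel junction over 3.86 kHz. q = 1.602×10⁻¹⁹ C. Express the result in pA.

696 pA

I_n = √(2qI·B)
2qI·B = 2 × 1.602×10⁻¹⁹ × 3.92×10⁻⁴ × 3.86×10³ = 4.85×10⁻¹⁹ A²
I_n = √(4.85×10⁻¹⁹) = 6.96×10⁻¹⁰ A = 696 pA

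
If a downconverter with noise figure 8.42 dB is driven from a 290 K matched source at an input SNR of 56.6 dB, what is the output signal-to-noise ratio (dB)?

By definition F = SNR_in/SNR_out, so in dB: SNR_out = SNR_in − NF
SNR_out = 56.6 − 8.42 = 48.18 dB

48.18 dB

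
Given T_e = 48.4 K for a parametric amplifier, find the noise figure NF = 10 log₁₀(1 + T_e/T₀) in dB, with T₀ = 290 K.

0.670 dB

F = 1 + T_e/T₀ = 1 + 48.4/290 = 1.1669
NF = 10 log₁₀(1.1669) = 0.670 dB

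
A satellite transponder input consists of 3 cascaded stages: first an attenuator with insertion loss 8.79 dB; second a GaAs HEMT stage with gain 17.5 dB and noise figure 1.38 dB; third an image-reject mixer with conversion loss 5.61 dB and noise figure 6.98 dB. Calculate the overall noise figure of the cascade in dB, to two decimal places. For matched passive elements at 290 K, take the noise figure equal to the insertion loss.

Convert to linear (a loss of L dB is a gain of −L dB): F_i = 10^(NF_i/10), G_i = 10^(G_i,dB/10)
  Stage 1: F_1 = 10^(8.79/10) = 7.568, G_1 = 10^(−8.79/10) = 0.1321
  Stage 2: F_2 = 10^(1.38/10) = 1.374, G_2 = 10^(17.5/10) = 56.23
  Stage 3: F_3 = 10^(6.98/10) = 4.989, G_3 = 10^(−5.61/10) = 0.2748
Friis cascade:
  F = 7.568 + (1.374 − 1)/0.1321 + (4.989 − 1)/7.430 = 10.94
NF = 10 log₁₀(10.94) = 10.39 dB

10.39 dB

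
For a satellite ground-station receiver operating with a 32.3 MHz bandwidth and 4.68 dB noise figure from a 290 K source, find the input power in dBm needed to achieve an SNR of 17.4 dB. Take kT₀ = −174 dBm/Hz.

−76.8 dBm

Sensitivity = −174 + 10 log₁₀(B) + NF + SNR_min
= −174 + 75.09 + 4.68 + 17.4
= −76.83 dBm → −76.8 dBm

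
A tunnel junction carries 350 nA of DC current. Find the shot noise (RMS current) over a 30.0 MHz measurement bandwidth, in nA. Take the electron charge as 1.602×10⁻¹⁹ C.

1.83 nA

I_n = √(2qI·B)
2qI·B = 2 × 1.602×10⁻¹⁹ × 3.50×10⁻⁷ × 3.00×10⁷ = 3.36×10⁻¹⁸ A²
I_n = √(3.36×10⁻¹⁸) = 1.83×10⁻⁹ A = 1.83 nA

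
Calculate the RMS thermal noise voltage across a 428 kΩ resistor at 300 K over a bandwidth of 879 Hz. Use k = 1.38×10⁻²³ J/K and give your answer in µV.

V_n = √(4kTRB)
4kTRB = 4 × 1.38×10⁻²³ × 300 × 4.28×10⁵ × 8.79×10² = 6.23×10⁻¹² V²
V_n = √(6.23×10⁻¹²) = 2.50×10⁻⁶ V = 2.50 µV

2.50 µV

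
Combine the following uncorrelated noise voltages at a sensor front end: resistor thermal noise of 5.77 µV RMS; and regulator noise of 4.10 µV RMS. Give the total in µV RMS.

7.08 µV

Uncorrelated sources add in power (mean-square): V_tot = √(ΣV_i²)
V_tot = √[(5.77×10⁻⁶)² + (4.10×10⁻⁶)²] = 7.08×10⁻⁶ V = 7.08 µV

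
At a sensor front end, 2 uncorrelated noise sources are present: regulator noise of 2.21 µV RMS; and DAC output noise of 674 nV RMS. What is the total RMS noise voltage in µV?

2.31 µV

Uncorrelated sources add in power (mean-square): V_tot = √(ΣV_i²)
V_tot = √[(2.21×10⁻⁶)² + (6.74×10⁻⁷)²] = 2.31×10⁻⁶ V = 2.31 µV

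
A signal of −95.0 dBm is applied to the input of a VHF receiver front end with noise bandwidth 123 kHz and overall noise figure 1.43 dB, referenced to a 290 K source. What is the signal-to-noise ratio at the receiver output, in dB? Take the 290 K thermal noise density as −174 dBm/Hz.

Noise floor: N = −174 + 10 log₁₀(B) + NF
10 log₁₀(1.23×10⁵) = 50.9 dB
N = −174 + 50.9 + 1.43 = −121.67 dBm
SNR = P_sig − N = −95.0 − (−121.67) = 26.67 dB → 26.7 dB

26.7 dB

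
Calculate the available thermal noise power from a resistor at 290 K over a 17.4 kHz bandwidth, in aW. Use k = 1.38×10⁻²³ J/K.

P_n = kTB = 1.38×10⁻²³ × 290 × 1.74×10⁴ = 6.96×10⁻¹⁷ W = 69.6 aW

69.6 aW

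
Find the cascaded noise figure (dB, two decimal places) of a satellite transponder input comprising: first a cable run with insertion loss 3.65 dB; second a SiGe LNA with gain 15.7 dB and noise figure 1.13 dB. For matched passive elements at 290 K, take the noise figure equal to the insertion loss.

Convert to linear (a loss of L dB is a gain of −L dB): F_i = 10^(NF_i/10), G_i = 10^(G_i,dB/10)
  Stage 1: F_1 = 10^(3.65/10) = 2.317, G_1 = 10^(−3.65/10) = 0.4315
  Stage 2: F_2 = 10^(1.13/10) = 1.297, G_2 = 10^(15.7/10) = 37.15
Friis cascade:
  F = 2.317 + (1.297 − 1)/0.4315 = 3.006
NF = 10 log₁₀(3.006) = 4.78 dB

4.78 dB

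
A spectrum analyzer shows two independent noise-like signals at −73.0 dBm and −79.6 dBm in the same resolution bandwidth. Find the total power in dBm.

Convert to linear, add, convert back:
P₁ = 5.01×10⁻¹¹ W, P₂ = 1.10×10⁻¹¹ W
P_tot = 6.11×10⁻¹¹ W → 10 log₁₀(P_tot / 10⁻³) = −72.1 dBm

−72.1 dBm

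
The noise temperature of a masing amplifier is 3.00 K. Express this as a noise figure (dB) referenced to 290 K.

0.045 dB

F = 1 + T_e/T₀ = 1 + 3.00/290 = 1.01034
NF = 10 log₁₀(1.01034) = 0.045 dB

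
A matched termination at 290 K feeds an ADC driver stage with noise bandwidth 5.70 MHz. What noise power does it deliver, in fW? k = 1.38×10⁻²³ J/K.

P_n = kTB = 1.38×10⁻²³ × 290 × 5.70×10⁶ = 2.28×10⁻¹⁴ W = 22.8 fW

22.8 fW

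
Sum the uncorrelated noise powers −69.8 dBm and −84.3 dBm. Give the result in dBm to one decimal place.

−69.6 dBm

Convert to linear, add, convert back:
P₁ = 1.05×10⁻¹⁰ W, P₂ = 3.72×10⁻¹² W
P_tot = 1.08×10⁻¹⁰ W → 10 log₁₀(P_tot / 10⁻³) = −69.6 dBm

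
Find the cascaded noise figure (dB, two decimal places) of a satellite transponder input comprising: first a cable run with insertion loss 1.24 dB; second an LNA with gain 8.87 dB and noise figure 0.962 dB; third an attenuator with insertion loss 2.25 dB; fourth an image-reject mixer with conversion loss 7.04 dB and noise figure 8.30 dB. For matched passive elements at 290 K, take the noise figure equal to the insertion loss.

5.37 dB

Convert to linear (a loss of L dB is a gain of −L dB): F_i = 10^(NF_i/10), G_i = 10^(G_i,dB/10)
  Stage 1: F_1 = 10^(1.24/10) = 1.330, G_1 = 10^(−1.24/10) = 0.7516
  Stage 2: F_2 = 10^(0.962/10) = 1.248, G_2 = 10^(8.87/10) = 7.709
  Stage 3: F_3 = 10^(2.25/10) = 1.679, G_3 = 10^(−2.25/10) = 0.5957
  Stage 4: F_4 = 10^(8.30/10) = 6.761, G_4 = 10^(−7.04/10) = 0.1977
Friis cascade:
  F = 1.330 + (1.248 − 1)/0.7516 + (1.679 − 1)/5.794 + (6.761 − 1)/3.451 = 3.447
NF = 10 log₁₀(3.447) = 5.37 dB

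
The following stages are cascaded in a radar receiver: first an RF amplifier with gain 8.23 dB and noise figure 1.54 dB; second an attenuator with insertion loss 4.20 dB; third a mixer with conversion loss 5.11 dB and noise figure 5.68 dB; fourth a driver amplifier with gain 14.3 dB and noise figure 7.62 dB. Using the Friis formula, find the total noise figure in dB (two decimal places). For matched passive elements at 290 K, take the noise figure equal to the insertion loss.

9.48 dB

Convert to linear (a loss of L dB is a gain of −L dB): F_i = 10^(NF_i/10), G_i = 10^(G_i,dB/10)
  Stage 1: F_1 = 10^(1.54/10) = 1.426, G_1 = 10^(8.23/10) = 6.653
  Stage 2: F_2 = 10^(4.20/10) = 2.630, G_2 = 10^(−4.20/10) = 0.3802
  Stage 3: F_3 = 10^(5.68/10) = 3.698, G_3 = 10^(−5.11/10) = 0.3083
  Stage 4: F_4 = 10^(7.62/10) = 5.781, G_4 = 10^(14.3/10) = 26.92
Friis cascade:
  F = 1.426 + (2.630 − 1)/6.653 + (3.698 − 1)/2.529 + (5.781 − 1)/0.7798 = 8.868
NF = 10 log₁₀(8.868) = 9.48 dB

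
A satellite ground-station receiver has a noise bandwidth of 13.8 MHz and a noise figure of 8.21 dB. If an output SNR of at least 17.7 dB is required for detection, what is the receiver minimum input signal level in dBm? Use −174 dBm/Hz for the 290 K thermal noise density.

−76.7 dBm

Sensitivity = −174 + 10 log₁₀(B) + NF + SNR_min
= −174 + 71.4 + 8.21 + 17.7
= −76.69 dBm → −76.7 dBm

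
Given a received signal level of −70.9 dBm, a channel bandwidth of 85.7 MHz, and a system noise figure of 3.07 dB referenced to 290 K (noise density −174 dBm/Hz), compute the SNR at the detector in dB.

Noise floor: N = −174 + 10 log₁₀(B) + NF
10 log₁₀(8.57×10⁷) = 79.33 dB
N = −174 + 79.33 + 3.07 = −91.60 dBm
SNR = P_sig − N = −70.9 − (−91.60) = 20.70 dB → 20.7 dB

20.7 dB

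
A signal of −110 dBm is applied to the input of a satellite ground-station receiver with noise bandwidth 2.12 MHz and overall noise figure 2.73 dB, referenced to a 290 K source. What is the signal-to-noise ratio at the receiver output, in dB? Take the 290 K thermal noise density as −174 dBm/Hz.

−2.0 dB

Noise floor: N = −174 + 10 log₁₀(B) + NF
10 log₁₀(2.12×10⁶) = 63.26 dB
N = −174 + 63.26 + 2.73 = −108.01 dBm
SNR = P_sig − N = −110 − (−108.01) = −1.99 dB → −2.0 dB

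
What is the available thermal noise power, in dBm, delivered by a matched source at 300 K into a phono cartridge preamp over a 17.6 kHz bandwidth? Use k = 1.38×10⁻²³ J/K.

P_n = kTB = 1.38×10⁻²³ × 300 × 1.76×10⁴ = 7.29×10⁻¹⁷ W
In dBm: 10 log₁₀(7.29×10⁻¹⁷ / 10⁻³) = −131.4 dBm

−131.4 dBm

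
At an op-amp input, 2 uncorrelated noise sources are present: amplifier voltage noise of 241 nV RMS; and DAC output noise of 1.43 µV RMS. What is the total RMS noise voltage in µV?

Uncorrelated sources add in power (mean-square): V_tot = √(ΣV_i²)
V_tot = √[(2.41×10⁻⁷)² + (1.43×10⁻⁶)²] = 1.45×10⁻⁶ V = 1.45 µV

1.45 µV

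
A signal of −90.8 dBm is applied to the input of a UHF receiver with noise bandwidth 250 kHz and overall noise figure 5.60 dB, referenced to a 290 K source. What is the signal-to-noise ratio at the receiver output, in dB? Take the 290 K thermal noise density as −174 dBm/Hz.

23.6 dB

Noise floor: N = −174 + 10 log₁₀(B) + NF
10 log₁₀(2.50×10⁵) = 53.98 dB
N = −174 + 53.98 + 5.60 = −114.42 dBm
SNR = P_sig − N = −90.8 − (−114.42) = 23.62 dB → 23.6 dB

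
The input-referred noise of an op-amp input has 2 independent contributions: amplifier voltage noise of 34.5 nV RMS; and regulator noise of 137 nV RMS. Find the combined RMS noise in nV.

Uncorrelated sources add in power (mean-square): V_tot = √(ΣV_i²)
V_tot = √[(3.45×10⁻⁸)² + (1.37×10⁻⁷)²] = 1.41×10⁻⁷ V = 141 nV

141 nV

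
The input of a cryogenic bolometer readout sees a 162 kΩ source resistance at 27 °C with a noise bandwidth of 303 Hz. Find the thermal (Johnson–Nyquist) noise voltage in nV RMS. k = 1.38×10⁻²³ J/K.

T = 27 °C + 273.15 = 300.15 K
V_n = √(4kTRB)
4kTRB = 4 × 1.38×10⁻²³ × 300.15 × 1.62×10⁵ × 3.03×10² = 8.13×10⁻¹³ V²
V_n = √(8.13×10⁻¹³) = 9.02×10⁻⁷ V = 902 nV

902 nV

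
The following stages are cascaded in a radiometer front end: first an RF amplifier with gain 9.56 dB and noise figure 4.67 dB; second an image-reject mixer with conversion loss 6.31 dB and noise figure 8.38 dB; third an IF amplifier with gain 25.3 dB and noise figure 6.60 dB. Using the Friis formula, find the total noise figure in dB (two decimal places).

7.22 dB

Convert to linear (a loss of L dB is a gain of −L dB): F_i = 10^(NF_i/10), G_i = 10^(G_i,dB/10)
  Stage 1: F_1 = 10^(4.67/10) = 2.931, G_1 = 10^(9.56/10) = 9.036
  Stage 2: F_2 = 10^(8.38/10) = 6.887, G_2 = 10^(−6.31/10) = 0.2339
  Stage 3: F_3 = 10^(6.60/10) = 4.571, G_3 = 10^(25.3/10) = 338.8
Friis cascade:
  F = 2.931 + (6.887 − 1)/9.036 + (4.571 − 1)/2.113 = 5.272
NF = 10 log₁₀(5.272) = 7.22 dB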